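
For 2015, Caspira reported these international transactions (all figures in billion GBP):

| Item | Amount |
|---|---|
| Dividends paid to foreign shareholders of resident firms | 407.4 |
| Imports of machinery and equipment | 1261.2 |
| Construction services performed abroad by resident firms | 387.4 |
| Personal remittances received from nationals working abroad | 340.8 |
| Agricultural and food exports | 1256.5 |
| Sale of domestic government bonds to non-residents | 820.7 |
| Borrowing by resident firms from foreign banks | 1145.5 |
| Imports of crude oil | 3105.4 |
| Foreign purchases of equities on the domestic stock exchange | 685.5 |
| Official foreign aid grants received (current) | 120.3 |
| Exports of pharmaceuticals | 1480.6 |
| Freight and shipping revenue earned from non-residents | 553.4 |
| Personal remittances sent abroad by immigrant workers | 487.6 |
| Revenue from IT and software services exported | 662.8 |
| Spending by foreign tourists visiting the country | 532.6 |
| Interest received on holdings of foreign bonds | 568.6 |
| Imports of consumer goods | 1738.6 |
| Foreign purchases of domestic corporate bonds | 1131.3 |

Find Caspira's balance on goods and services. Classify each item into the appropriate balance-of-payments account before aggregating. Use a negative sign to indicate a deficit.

Goods: -1261.2 + 1256.5 + 1480.6 - 1738.6 - 3105.4 = -3368.1
Services: 387.4 + 553.4 + 662.8 + 532.6 = 2136.2
Trade balance = -3368.1 + 2136.2 = -1231.9
(Excluded from the trade balance — primary income: dividends paid to foreign shareholders of resident firms 407.4, interest received on holdings of foreign bonds 568.6; secondary income: personal remittances received from nationals working abroad 340.8, official foreign aid grants received (current) 120.3, personal remittances sent abroad by immigrant workers 487.6; financial account: sale of domestic government bonds to non-residents 820.7, borrowing by resident firms from foreign banks 1145.5, foreign purchases of equities on the domestic stock exchange 685.5, foreign purchases of domestic corporate bonds 1131.3.)

-1231.9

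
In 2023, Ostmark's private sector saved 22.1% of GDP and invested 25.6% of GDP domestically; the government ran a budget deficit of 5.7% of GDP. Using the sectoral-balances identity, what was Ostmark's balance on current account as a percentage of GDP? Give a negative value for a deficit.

-9.2

By the sectoral-balances identity, CA = (S_private - I) + (T - G).
Private balance = 22.1 - 25.6 = -3.5
Government balance (T - G) = -5.7
CA = -3.5 + (-5.7) = -9.2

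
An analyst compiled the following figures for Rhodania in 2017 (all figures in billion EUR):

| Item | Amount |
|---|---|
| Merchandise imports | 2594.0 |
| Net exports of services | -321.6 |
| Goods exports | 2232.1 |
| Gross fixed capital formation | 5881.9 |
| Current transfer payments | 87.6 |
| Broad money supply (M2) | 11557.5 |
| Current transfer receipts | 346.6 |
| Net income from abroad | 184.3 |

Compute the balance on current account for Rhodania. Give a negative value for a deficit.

-240.2

Goods balance = 2232.1 - 2594.0 = -361.9
Services balance = -321.6
Trade balance (goods + services) = -361.9 + (-321.6) = -683.5
Net primary income = 184.3
Net secondary income = 346.6 - 87.6 = 259.0
Current account = -683.5 + 184.3 + 259.0 = -240.2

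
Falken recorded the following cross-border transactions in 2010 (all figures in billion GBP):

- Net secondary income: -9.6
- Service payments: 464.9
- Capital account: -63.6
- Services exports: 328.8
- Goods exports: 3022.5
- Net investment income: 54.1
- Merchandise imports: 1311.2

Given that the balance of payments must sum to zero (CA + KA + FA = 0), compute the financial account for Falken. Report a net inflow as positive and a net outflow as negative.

-1556.1

Goods balance = 3022.5 - 1311.2 = 1711.3
Services balance = 328.8 - 464.9 = -136.1
Trade balance (goods + services) = 1711.3 + (-136.1) = 1575.2
Net primary income = 54.1
Net secondary income = -9.6
Current account = 1575.2 + 54.1 + (-9.6) = 1619.7
Financial account = -(1619.7 + (-63.6)) = -1556.1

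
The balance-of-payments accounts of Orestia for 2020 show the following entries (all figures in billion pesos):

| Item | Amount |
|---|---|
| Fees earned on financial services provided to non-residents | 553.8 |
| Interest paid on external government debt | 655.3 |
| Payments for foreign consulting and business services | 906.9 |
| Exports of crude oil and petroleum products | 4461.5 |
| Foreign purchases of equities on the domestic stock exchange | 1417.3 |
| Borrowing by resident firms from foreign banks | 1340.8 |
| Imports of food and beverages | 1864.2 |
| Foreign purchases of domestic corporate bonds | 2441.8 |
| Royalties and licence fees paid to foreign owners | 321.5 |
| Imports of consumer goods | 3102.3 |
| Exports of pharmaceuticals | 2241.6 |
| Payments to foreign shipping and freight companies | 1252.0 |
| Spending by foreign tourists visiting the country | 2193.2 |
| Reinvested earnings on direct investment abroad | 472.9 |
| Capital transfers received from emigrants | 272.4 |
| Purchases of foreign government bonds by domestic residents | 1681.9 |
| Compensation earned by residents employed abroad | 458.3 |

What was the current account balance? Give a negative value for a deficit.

2279.1

Goods: -1864.2 + 2241.6 + 4461.5 - 3102.3 = 1736.6
Services: -1252.0 + 553.8 + 2193.2 - 906.9 - 321.5 = 266.6
Primary income: 472.9 - 655.3 + 458.3 = 275.9
Current account = 1736.6 + 266.6 + 275.9 = 2279.1
(Excluded from the current account — financial account: foreign purchases of equities on the domestic stock exchange 1417.3, borrowing by resident firms from foreign banks 1340.8, foreign purchases of domestic corporate bonds 2441.8, purchases of foreign government bonds by domestic residents 1681.9; capital account: capital transfers received from emigrants 272.4.)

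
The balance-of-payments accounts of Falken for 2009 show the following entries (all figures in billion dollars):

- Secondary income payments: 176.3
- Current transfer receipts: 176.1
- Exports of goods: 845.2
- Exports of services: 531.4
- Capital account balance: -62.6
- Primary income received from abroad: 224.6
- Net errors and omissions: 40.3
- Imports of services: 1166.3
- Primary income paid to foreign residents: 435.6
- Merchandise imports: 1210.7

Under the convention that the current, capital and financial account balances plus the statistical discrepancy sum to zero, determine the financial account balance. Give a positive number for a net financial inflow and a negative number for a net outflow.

1233.9

Goods balance = 845.2 - 1210.7 = -365.5
Services balance = 531.4 - 1166.3 = -634.9
Trade balance (goods + services) = -365.5 + (-634.9) = -1000.4
Net primary income = 224.6 - 435.6 = -211.0
Net secondary income = 176.1 - 176.3 = -0.2
Current account = -1000.4 + (-211.0) + (-0.2) = -1211.6
Financial account = -(-1211.6 + (-62.6) + 40.3) = 1233.9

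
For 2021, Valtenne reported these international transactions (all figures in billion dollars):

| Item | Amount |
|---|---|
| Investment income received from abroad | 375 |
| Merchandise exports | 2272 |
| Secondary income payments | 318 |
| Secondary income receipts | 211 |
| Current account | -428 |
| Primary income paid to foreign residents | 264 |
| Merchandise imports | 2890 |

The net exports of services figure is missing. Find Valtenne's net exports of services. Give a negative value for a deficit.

186

Current account = goods balance + services balance + net primary income + net secondary income
Sum of the known components = -614
Net exports of services = CA - (known components) = -428 - (-614) = 186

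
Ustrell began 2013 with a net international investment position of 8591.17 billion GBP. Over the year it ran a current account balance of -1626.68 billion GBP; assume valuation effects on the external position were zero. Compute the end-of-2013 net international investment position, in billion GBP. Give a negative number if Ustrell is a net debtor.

With no valuation effects, change in NIIP = current account = -1626.68
End-of-year NIIP = 8591.17 + (-1626.68) = 6964.49

6964.49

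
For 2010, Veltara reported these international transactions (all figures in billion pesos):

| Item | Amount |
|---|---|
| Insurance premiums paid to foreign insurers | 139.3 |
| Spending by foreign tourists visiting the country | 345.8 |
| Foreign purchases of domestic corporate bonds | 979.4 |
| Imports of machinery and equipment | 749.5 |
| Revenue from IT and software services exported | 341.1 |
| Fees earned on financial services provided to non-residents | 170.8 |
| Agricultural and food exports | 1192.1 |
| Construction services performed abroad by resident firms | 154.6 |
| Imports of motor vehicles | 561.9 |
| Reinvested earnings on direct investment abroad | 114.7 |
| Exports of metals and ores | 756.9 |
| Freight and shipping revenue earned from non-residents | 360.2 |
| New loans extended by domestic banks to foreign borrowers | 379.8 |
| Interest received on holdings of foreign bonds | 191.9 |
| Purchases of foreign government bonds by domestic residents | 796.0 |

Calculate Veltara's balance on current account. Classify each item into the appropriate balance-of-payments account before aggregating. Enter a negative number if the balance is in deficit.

2177.4

Goods: -749.5 + 1192.1 - 561.9 + 756.9 = 637.6
Services: -139.3 + 154.6 + 341.1 + 170.8 + 345.8 + 360.2 = 1233.2
Primary income: 191.9 + 114.7 = 306.6
Current account = 637.6 + 1233.2 + 306.6 = 2177.4
(Excluded from the current account — financial account: foreign purchases of domestic corporate bonds 979.4, new loans extended by domestic banks to foreign borrowers 379.8, purchases of foreign government bonds by domestic residents 796.0.)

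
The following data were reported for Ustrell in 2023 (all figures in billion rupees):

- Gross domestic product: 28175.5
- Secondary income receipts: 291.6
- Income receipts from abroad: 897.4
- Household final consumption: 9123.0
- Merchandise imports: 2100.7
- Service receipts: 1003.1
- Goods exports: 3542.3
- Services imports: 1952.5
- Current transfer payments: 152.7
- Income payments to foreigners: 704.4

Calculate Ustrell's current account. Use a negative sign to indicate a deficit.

Goods balance = 3542.3 - 2100.7 = 1441.6
Services balance = 1003.1 - 1952.5 = -949.4
Trade balance (goods + services) = 1441.6 + (-949.4) = 492.2
Net primary income = 897.4 - 704.4 = 193.0
Net secondary income = 291.6 - 152.7 = 138.9
Current account = 492.2 + 193.0 + 138.9 = 824.1

824.1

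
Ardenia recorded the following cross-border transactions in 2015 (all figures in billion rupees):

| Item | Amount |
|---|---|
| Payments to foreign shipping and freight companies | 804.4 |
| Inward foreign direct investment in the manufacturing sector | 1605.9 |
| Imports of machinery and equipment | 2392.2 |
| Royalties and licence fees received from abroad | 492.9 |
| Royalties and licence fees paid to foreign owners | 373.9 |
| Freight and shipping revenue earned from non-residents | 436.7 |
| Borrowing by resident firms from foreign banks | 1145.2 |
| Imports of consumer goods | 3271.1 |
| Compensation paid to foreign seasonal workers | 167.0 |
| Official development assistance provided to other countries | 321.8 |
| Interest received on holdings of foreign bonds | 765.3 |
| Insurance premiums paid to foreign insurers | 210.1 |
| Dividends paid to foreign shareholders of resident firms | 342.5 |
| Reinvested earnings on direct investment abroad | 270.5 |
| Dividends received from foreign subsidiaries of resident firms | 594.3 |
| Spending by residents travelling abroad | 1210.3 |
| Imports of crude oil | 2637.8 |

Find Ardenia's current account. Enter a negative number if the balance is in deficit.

-9171.4

Goods: -3271.1 - 2392.2 - 2637.8 = -8301.1
Services: -1210.3 - 804.4 - 373.9 - 210.1 + 492.9 + 436.7 = -1669.1
Primary income: -167.0 + 270.5 + 594.3 + 765.3 - 342.5 = 1120.6
Secondary income: -321.8
Current account = (-8301.1) + (-1669.1) + 1120.6 + (-321.8) = -9171.4
(Excluded from the current account — financial account: inward foreign direct investment in the manufacturing sector 1605.9, borrowing by resident firms from foreign banks 1145.2.)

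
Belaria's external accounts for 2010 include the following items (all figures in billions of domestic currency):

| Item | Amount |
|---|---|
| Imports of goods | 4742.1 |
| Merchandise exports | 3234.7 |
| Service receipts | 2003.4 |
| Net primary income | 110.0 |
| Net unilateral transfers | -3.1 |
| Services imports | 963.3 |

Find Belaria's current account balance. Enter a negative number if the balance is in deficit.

-360.4

Goods balance = 3234.7 - 4742.1 = -1507.4
Services balance = 2003.4 - 963.3 = 1040.1
Trade balance (goods + services) = -1507.4 + 1040.1 = -467.3
Net primary income = 110.0
Net secondary income = -3.1
Current account = -467.3 + 110.0 + (-3.1) = -360.4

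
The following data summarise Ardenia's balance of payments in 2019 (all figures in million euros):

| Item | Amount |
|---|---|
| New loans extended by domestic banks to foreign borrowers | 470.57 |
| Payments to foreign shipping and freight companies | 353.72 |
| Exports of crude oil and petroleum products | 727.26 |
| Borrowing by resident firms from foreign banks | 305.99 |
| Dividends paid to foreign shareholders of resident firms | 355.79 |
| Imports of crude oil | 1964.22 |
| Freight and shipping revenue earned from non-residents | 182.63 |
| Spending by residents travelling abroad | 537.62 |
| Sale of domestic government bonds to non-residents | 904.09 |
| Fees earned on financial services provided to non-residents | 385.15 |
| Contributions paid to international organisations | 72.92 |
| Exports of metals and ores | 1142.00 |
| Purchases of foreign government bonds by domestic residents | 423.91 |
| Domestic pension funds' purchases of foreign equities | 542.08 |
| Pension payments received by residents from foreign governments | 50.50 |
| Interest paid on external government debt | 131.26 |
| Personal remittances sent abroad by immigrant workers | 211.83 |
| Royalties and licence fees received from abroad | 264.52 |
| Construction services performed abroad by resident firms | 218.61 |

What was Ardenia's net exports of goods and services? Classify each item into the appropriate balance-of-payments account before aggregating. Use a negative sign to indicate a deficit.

Goods: 727.26 - 1964.22 + 1142.00 = -94.96
Services: 264.52 - 537.62 + 385.15 + 218.61 - 353.72 + 182.63 = 159.57
Trade balance = -94.96 + 159.57 = 64.61
(Excluded from the trade balance — financial account: new loans extended by domestic banks to foreign borrowers 470.57, borrowing by resident firms from foreign banks 305.99, sale of domestic government bonds to non-residents 904.09, purchases of foreign government bonds by domestic residents 423.91, domestic pension funds' purchases of foreign equities 542.08; primary income: dividends paid to foreign shareholders of resident firms 355.79, interest paid on external government debt 131.26; secondary income: contributions paid to international organisations 72.92, pension payments received by residents from foreign governments 50.50, personal remittances sent abroad by immigrant workers 211.83.)

64.61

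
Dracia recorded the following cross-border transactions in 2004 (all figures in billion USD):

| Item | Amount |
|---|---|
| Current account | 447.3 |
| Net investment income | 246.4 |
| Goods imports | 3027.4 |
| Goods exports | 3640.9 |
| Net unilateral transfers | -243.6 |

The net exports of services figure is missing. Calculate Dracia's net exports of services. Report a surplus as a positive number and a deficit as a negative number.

-169.0

Current account = goods balance + services balance + net primary income + net secondary income
Sum of the known components = 616.3
Net exports of services = CA - (known components) = 447.3 - 616.3 = -169.0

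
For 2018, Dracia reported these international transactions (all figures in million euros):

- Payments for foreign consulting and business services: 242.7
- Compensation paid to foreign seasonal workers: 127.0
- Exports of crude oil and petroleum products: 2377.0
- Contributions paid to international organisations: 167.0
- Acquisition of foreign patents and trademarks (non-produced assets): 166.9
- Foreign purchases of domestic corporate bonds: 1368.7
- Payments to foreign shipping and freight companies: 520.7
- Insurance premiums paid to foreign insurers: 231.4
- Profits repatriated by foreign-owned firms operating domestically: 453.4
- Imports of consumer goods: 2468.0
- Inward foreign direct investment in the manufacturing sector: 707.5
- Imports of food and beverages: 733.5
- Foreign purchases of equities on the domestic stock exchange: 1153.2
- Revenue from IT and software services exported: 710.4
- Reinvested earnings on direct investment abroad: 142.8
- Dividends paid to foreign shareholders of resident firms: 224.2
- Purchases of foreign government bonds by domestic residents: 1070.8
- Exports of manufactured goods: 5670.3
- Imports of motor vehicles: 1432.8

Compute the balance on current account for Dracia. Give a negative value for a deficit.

Goods: -2468.0 + 2377.0 + 5670.3 - 1432.8 - 733.5 = 3413.0
Services: -520.7 - 242.7 - 231.4 + 710.4 = -284.4
Primary income: -453.4 - 127.0 - 224.2 + 142.8 = -661.8
Secondary income: -167.0
Current account = 3413.0 + (-284.4) + (-661.8) + (-167.0) = 2299.8
(Excluded from the current account — capital account: acquisition of foreign patents and trademarks (non-produced assets) 166.9; financial account: foreign purchases of domestic corporate bonds 1368.7, inward foreign direct investment in the manufacturing sector 707.5, foreign purchases of equities on the domestic stock exchange 1153.2, purchases of foreign government bonds by domestic residents 1070.8.)

2299.8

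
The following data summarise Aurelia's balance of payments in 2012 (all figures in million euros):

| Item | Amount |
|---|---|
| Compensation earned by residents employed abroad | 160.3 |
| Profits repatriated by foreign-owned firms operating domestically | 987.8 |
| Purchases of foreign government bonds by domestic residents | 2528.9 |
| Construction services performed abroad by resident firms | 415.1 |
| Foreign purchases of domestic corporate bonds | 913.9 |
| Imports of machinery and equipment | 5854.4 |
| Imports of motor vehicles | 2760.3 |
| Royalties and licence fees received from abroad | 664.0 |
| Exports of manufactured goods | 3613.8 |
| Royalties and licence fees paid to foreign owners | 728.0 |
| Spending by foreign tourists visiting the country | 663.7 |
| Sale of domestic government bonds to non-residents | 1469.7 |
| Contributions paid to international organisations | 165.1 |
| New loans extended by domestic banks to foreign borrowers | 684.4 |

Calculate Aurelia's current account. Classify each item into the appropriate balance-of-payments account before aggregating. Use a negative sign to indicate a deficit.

Goods: 3613.8 - 2760.3 - 5854.4 = -5000.9
Services: -728.0 + 664.0 + 415.1 + 663.7 = 1014.8
Primary income: 160.3 - 987.8 = -827.5
Secondary income: -165.1
Current account = (-5000.9) + 1014.8 + (-827.5) + (-165.1) = -4978.7
(Excluded from the current account — financial account: purchases of foreign government bonds by domestic residents 2528.9, foreign purchases of domestic corporate bonds 913.9, sale of domestic government bonds to non-residents 1469.7, new loans extended by domestic banks to foreign borrowers 684.4.)

-4978.7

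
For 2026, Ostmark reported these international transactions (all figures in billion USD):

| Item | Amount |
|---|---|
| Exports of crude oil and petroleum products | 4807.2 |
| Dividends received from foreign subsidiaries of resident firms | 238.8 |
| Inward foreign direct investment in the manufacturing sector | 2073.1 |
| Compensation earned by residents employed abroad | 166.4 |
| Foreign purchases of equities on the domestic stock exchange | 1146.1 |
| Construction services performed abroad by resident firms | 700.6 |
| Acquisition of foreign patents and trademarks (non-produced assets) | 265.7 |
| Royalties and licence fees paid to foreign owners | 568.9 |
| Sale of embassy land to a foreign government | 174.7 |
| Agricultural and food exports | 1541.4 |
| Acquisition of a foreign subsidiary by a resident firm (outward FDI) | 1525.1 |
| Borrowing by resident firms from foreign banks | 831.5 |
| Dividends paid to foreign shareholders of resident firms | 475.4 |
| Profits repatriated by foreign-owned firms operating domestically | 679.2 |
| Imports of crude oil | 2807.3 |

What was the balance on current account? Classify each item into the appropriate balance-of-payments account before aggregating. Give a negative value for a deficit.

Goods: 1541.4 - 2807.3 + 4807.2 = 3541.3
Services: 700.6 - 568.9 = 131.7
Primary income: -475.4 + 166.4 - 679.2 + 238.8 = -749.4
Current account = 3541.3 + 131.7 + (-749.4) = 2923.6
(Excluded from the current account — financial account: inward foreign direct investment in the manufacturing sector 2073.1, foreign purchases of equities on the domestic stock exchange 1146.1, acquisition of a foreign subsidiary by a resident firm (outward FDI) 1525.1, borrowing by resident firms from foreign banks 831.5; capital account: acquisition of foreign patents and trademarks (non-produced assets) 265.7, sale of embassy land to a foreign government 174.7.)

2923.6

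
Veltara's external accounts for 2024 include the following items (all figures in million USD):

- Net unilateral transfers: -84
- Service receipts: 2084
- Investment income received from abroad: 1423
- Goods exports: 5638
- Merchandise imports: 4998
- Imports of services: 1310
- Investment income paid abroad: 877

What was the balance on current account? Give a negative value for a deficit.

1876

Goods balance = 5638 - 4998 = 640
Services balance = 2084 - 1310 = 774
Trade balance (goods + services) = 640 + 774 = 1414
Net primary income = 1423 - 877 = 546
Net secondary income = -84
Current account = 1414 + 546 + (-84) = 1876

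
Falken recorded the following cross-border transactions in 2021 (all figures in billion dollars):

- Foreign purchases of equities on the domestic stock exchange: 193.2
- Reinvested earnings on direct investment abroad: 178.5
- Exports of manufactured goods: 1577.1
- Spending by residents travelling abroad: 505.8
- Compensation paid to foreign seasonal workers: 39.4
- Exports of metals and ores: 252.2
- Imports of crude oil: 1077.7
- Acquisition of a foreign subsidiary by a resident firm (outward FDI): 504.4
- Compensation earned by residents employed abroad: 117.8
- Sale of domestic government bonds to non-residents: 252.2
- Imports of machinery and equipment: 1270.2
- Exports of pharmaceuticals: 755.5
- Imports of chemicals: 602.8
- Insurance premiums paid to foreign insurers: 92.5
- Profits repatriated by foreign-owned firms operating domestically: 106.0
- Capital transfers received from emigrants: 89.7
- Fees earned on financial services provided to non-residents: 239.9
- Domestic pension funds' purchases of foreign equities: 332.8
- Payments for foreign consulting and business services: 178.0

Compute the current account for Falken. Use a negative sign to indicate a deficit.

Goods: -602.8 + 755.5 - 1270.2 + 252.2 + 1577.1 - 1077.7 = -365.9
Services: -92.5 - 505.8 - 178.0 + 239.9 = -536.4
Primary income: 178.5 - 39.4 - 106.0 + 117.8 = 150.9
Current account = (-365.9) + (-536.4) + 150.9 = -751.4
(Excluded from the current account — financial account: foreign purchases of equities on the domestic stock exchange 193.2, acquisition of a foreign subsidiary by a resident firm (outward FDI) 504.4, sale of domestic government bonds to non-residents 252.2, domestic pension funds' purchases of foreign equities 332.8; capital account: capital transfers received from emigrants 89.7.)

-751.4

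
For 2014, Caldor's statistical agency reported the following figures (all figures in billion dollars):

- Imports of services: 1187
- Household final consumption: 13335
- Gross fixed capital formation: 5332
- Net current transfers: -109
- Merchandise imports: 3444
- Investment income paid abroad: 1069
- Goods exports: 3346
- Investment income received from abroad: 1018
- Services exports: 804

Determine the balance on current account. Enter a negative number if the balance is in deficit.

Goods balance = 3346 - 3444 = -98
Services balance = 804 - 1187 = -383
Trade balance (goods + services) = -98 + (-383) = -481
Net primary income = 1018 - 1069 = -51
Net secondary income = -109
Current account = -481 + (-51) + (-109) = -641

-641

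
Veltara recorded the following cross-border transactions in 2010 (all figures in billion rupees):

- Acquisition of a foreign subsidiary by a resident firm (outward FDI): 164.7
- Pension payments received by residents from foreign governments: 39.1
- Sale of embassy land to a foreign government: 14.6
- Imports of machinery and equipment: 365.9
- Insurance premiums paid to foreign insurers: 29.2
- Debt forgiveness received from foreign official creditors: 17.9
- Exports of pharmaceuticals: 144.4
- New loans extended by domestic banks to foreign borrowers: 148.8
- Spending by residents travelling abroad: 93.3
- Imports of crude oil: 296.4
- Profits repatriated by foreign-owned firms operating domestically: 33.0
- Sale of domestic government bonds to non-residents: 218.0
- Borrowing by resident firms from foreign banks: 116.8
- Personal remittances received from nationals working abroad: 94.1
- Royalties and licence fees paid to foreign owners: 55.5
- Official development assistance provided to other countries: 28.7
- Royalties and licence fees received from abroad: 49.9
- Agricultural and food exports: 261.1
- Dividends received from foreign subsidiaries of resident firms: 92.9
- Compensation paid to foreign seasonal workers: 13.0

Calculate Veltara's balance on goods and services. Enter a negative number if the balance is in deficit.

Goods: -365.9 - 296.4 + 261.1 + 144.4 = -256.8
Services: -93.3 - 55.5 + 49.9 - 29.2 = -128.1
Trade balance = -256.8 + (-128.1) = -384.9
(Excluded from the trade balance — financial account: acquisition of a foreign subsidiary by a resident firm (outward FDI) 164.7, new loans extended by domestic banks to foreign borrowers 148.8, sale of domestic government bonds to non-residents 218.0, borrowing by resident firms from foreign banks 116.8; secondary income: pension payments received by residents from foreign governments 39.1, personal remittances received from nationals working abroad 94.1, official development assistance provided to other countries 28.7; capital account: sale of embassy land to a foreign government 14.6, debt forgiveness received from foreign official creditors 17.9; primary income: profits repatriated by foreign-owned firms operating domestically 33.0, dividends received from foreign subsidiaries of resident firms 92.9, compensation paid to foreign seasonal workers 13.0.)

-384.9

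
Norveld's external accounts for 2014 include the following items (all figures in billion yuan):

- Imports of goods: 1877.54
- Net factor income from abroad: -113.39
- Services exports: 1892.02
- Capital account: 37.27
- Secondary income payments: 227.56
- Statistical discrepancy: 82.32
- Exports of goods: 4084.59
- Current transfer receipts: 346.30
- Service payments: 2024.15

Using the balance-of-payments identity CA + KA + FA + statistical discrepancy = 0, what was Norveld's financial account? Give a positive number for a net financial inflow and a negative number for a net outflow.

-2199.86

Goods balance = 4084.59 - 1877.54 = 2207.05
Services balance = 1892.02 - 2024.15 = -132.13
Trade balance (goods + services) = 2207.05 + (-132.13) = 2074.92
Net primary income = -113.39
Net secondary income = 346.30 - 227.56 = 118.74
Current account = 2074.92 + (-113.39) + 118.74 = 2080.27
Financial account = -(2080.27 + 37.27 + 82.32) = -2199.86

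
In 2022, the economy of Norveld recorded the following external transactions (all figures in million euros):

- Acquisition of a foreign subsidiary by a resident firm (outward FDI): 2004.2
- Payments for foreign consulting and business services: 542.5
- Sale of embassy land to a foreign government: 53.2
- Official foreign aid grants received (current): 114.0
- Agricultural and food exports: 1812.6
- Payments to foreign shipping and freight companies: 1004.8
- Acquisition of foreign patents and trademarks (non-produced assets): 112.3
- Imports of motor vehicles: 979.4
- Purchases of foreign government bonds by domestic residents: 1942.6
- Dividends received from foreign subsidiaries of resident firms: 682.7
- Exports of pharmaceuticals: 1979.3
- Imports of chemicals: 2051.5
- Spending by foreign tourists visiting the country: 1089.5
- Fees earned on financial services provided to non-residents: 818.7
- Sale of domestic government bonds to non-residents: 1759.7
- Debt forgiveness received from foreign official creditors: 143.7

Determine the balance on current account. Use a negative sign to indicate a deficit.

1918.6

Goods: -979.4 + 1812.6 + 1979.3 - 2051.5 = 761.0
Services: 818.7 + 1089.5 - 542.5 - 1004.8 = 360.9
Primary income: 682.7
Secondary income: 114.0
Current account = 761.0 + 360.9 + 682.7 + 114.0 = 1918.6
(Excluded from the current account — financial account: acquisition of a foreign subsidiary by a resident firm (outward FDI) 2004.2, purchases of foreign government bonds by domestic residents 1942.6, sale of domestic government bonds to non-residents 1759.7; capital account: sale of embassy land to a foreign government 53.2, acquisition of foreign patents and trademarks (non-produced assets) 112.3, debt forgiveness received from foreign official creditors 143.7.)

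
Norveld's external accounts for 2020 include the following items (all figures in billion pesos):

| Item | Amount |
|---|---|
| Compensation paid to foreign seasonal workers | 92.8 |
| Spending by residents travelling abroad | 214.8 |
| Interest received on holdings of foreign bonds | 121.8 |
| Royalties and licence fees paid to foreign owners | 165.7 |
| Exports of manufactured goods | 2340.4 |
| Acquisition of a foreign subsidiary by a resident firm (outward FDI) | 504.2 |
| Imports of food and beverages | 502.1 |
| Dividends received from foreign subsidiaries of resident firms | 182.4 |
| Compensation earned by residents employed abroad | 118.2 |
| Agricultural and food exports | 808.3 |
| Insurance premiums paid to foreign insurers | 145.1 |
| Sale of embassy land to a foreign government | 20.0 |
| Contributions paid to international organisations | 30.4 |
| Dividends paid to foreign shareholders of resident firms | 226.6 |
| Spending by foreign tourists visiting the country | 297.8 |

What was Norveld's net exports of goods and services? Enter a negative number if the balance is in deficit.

2418.8

Goods: 808.3 - 502.1 + 2340.4 = 2646.6
Services: 297.8 - 165.7 - 214.8 - 145.1 = -227.8
Trade balance = 2646.6 + (-227.8) = 2418.8
(Excluded from the trade balance — primary income: compensation paid to foreign seasonal workers 92.8, interest received on holdings of foreign bonds 121.8, dividends received from foreign subsidiaries of resident firms 182.4, compensation earned by residents employed abroad 118.2, dividends paid to foreign shareholders of resident firms 226.6; financial account: acquisition of a foreign subsidiary by a resident firm (outward FDI) 504.2; capital account: sale of embassy land to a foreign government 20.0; secondary income: contributions paid to international organisations 30.4.)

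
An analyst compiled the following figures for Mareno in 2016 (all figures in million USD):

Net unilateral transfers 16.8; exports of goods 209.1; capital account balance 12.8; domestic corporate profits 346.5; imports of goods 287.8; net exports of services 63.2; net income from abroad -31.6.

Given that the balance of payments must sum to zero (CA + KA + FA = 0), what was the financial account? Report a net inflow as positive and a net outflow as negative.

17.5

Goods balance = 209.1 - 287.8 = -78.7
Services balance = 63.2
Trade balance (goods + services) = -78.7 + 63.2 = -15.5
Net primary income = -31.6
Net secondary income = 16.8
Current account = -15.5 + (-31.6) + 16.8 = -30.3
Financial account = -(-30.3 + 12.8) = 17.5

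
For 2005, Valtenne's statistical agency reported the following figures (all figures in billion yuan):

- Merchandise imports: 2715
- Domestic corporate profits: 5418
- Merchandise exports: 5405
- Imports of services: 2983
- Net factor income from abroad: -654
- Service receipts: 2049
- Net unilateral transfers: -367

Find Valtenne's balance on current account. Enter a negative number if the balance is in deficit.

Goods balance = 5405 - 2715 = 2690
Services balance = 2049 - 2983 = -934
Trade balance (goods + services) = 2690 + (-934) = 1756
Net primary income = -654
Net secondary income = -367
Current account = 1756 + (-654) + (-367) = 735

735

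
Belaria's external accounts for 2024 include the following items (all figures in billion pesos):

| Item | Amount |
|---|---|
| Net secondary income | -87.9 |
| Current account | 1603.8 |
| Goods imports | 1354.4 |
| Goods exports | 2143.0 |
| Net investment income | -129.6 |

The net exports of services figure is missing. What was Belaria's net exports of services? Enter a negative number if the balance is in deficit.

1032.7

Current account = goods balance + services balance + net primary income + net secondary income
Sum of the known components = 571.1
Net exports of services = CA - (known components) = 1603.8 - 571.1 = 1032.7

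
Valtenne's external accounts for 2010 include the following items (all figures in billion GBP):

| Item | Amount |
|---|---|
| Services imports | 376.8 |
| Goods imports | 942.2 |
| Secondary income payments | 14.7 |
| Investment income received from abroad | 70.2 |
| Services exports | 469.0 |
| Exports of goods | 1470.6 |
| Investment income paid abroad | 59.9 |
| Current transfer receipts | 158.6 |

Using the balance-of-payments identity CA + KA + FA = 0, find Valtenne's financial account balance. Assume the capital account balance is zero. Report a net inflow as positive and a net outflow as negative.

Goods balance = 1470.6 - 942.2 = 528.4
Services balance = 469.0 - 376.8 = 92.2
Trade balance (goods + services) = 528.4 + 92.2 = 620.6
Net primary income = 70.2 - 59.9 = 10.3
Net secondary income = 158.6 - 14.7 = 143.9
Current account = 620.6 + 10.3 + 143.9 = 774.8
Financial account = -(774.8) = -774.8

-774.8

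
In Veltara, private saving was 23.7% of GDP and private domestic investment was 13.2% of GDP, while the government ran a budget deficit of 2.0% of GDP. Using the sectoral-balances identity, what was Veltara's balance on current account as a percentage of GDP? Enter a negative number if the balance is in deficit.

By the sectoral-balances identity, CA = (S_private - I) + (T - G).
Private balance = 23.7 - 13.2 = 10.5
Government balance (T - G) = -2.0
CA = 10.5 + (-2.0) = 8.5

8.5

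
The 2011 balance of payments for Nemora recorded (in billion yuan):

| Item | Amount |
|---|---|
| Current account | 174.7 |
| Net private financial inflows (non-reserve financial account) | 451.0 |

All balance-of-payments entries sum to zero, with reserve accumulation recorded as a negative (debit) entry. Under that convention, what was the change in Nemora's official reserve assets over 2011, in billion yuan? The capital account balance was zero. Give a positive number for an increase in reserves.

Official reserve transactions balance = -(174.7 + 451.0) = -625.7
An accumulation of reserves is recorded as a debit (negative entry), so the change in the stock of reserves is the negative of that balance.
Change in official reserves = -(-625.7) = 625.7

625.7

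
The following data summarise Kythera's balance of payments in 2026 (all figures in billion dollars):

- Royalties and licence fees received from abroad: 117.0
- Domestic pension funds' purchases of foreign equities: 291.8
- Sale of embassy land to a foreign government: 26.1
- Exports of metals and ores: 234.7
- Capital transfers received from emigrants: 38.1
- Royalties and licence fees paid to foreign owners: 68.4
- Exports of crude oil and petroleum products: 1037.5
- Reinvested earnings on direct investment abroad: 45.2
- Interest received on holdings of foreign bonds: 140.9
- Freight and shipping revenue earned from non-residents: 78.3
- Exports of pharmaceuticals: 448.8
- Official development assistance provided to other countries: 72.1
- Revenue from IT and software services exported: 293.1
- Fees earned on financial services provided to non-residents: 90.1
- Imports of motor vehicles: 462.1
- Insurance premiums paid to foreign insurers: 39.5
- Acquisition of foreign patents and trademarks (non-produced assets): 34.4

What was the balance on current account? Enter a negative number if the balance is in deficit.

Goods: 1037.5 + 234.7 + 448.8 - 462.1 = 1258.9
Services: 293.1 - 68.4 - 39.5 + 78.3 + 90.1 + 117.0 = 470.6
Primary income: 45.2 + 140.9 = 186.1
Secondary income: -72.1
Current account = 1258.9 + 470.6 + 186.1 + (-72.1) = 1843.5
(Excluded from the current account — financial account: domestic pension funds' purchases of foreign equities 291.8; capital account: sale of embassy land to a foreign government 26.1, capital transfers received from emigrants 38.1, acquisition of foreign patents and trademarks (non-produced assets) 34.4.)

1843.5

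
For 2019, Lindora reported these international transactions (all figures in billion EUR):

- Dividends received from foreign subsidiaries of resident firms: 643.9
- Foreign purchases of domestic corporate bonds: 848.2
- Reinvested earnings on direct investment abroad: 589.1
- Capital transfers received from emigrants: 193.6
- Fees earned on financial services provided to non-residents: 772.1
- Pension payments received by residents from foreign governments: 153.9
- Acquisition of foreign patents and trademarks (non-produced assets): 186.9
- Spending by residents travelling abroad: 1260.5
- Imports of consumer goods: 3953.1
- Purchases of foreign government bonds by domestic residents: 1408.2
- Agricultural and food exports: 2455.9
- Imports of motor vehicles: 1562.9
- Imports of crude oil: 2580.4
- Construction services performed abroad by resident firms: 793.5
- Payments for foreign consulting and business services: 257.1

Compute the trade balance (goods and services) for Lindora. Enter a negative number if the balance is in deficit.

-5592.5

Goods: -3953.1 - 1562.9 + 2455.9 - 2580.4 = -5640.5
Services: 793.5 - 1260.5 + 772.1 - 257.1 = 48.0
Trade balance = -5640.5 + 48.0 = -5592.5
(Excluded from the trade balance — primary income: dividends received from foreign subsidiaries of resident firms 643.9, reinvested earnings on direct investment abroad 589.1; financial account: foreign purchases of domestic corporate bonds 848.2, purchases of foreign government bonds by domestic residents 1408.2; capital account: capital transfers received from emigrants 193.6, acquisition of foreign patents and trademarks (non-produced assets) 186.9; secondary income: pension payments received by residents from foreign governments 153.9.)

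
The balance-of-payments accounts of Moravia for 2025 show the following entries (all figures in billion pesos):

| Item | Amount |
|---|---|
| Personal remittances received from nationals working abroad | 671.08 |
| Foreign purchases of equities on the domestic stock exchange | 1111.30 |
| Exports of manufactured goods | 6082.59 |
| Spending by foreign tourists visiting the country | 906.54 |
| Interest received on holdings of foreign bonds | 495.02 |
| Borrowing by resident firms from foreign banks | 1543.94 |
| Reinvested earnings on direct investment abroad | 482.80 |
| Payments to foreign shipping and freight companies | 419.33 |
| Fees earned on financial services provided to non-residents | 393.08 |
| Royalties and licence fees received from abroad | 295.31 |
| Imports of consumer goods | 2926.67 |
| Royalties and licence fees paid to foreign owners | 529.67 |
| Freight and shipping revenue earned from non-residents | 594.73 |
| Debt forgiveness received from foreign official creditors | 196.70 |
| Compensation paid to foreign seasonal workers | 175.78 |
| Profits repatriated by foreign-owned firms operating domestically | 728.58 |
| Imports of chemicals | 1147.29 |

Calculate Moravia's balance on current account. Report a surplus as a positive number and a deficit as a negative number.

Goods: -2926.67 - 1147.29 + 6082.59 = 2008.63
Services: -529.67 + 594.73 + 906.54 + 295.31 - 419.33 + 393.08 = 1240.66
Primary income: 482.80 + 495.02 - 728.58 - 175.78 = 73.46
Secondary income: 671.08
Current account = 2008.63 + 1240.66 + 73.46 + 671.08 = 3993.83
(Excluded from the current account — financial account: foreign purchases of equities on the domestic stock exchange 1111.30, borrowing by resident firms from foreign banks 1543.94; capital account: debt forgiveness received from foreign official creditors 196.70.)

3993.83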